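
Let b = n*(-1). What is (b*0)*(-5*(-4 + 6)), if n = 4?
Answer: 0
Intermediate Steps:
b = -4 (b = 4*(-1) = -4)
(b*0)*(-5*(-4 + 6)) = (-4*0)*(-5*(-4 + 6)) = 0*(-5*2) = 0*(-10) = 0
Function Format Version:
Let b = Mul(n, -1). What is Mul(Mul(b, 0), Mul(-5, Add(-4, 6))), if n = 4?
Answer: 0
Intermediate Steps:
b = -4 (b = Mul(4, -1) = -4)
Mul(Mul(b, 0), Mul(-5, Add(-4, 6))) = Mul(Mul(-4, 0), Mul(-5, Add(-4, 6))) = Mul(0, Mul(-5, 2)) = Mul(0, -10) = 0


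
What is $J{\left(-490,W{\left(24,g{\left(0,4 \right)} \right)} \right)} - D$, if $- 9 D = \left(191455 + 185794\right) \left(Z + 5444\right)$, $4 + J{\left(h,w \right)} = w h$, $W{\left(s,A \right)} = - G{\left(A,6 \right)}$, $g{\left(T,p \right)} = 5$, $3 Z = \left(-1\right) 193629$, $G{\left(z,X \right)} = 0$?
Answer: $- \frac{22295038687}{9} \approx -2.4772 \cdot 10^{9}$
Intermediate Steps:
$Z = -64543$ ($Z = \frac{\left(-1\right) 193629}{3} = \frac{1}{3} \left(-193629\right) = -64543$)
$W{\left(s,A \right)} = 0$ ($W{\left(s,A \right)} = \left(-1\right) 0 = 0$)
$J{\left(h,w \right)} = -4 + h w$ ($J{\left(h,w \right)} = -4 + w h = -4 + h w$)
$D = \frac{22295038651}{9}$ ($D = - \frac{\left(191455 + 185794\right) \left(-64543 + 5444\right)}{9} = - \frac{377249 \left(-59099\right)}{9} = \left(- \frac{1}{9}\right) \left(-22295038651\right) = \frac{22295038651}{9} \approx 2.4772 \cdot 10^{9}$)
$J{\left(-490,W{\left(24,g{\left(0,4 \right)} \right)} \right)} - D = \left(-4 - 0\right) - \frac{22295038651}{9} = \left(-4 + 0\right) - \frac{22295038651}{9} = -4 - \frac{22295038651}{9} = - \frac{22295038687}{9}$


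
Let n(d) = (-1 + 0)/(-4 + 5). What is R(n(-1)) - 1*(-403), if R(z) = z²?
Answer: 404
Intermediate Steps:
n(d) = -1 (n(d) = -1/1 = -1*1 = -1)
R(n(-1)) - 1*(-403) = (-1)² - 1*(-403) = 1 + 403 = 404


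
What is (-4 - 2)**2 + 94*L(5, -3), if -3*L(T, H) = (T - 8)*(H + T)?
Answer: 224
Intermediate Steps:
L(T, H) = -(-8 + T)*(H + T)/3 (L(T, H) = -(T - 8)*(H + T)/3 = -(-8 + T)*(H + T)/3)
(-4 - 2)**2 + 94*L(5, -3) = (-4 - 2)**2 + 94*(-1/3*5**2 + (8/3)*(-3) + (8/3)*5 - 1/3*(-3)*5) = (-6)**2 + 94*(-1/3*25 - 8 + 40/3 + 5) = 36 + 94*(-25/3 - 8 + 40/3 + 5) = 36 + 94*2 = 36 + 188 = 224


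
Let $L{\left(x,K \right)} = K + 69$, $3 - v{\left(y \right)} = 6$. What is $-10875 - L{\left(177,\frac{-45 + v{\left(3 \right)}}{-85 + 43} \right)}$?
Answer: $- \frac{76616}{7} \approx -10945.0$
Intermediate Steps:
$v{\left(y \right)} = -3$ ($v{\left(y \right)} = 3 - 6 = -3$)
$L{\left(x,K \right)} = 69 + K$
$-10875 - L{\left(177,\frac{-45 + v{\left(3 \right)}}{-85 + 43} \right)} = -10875 - \left(69 + \frac{-45 - 3}{-85 + 43}\right) = -10875 - \left(69 - \frac{48}{-42}\right) = -10875 - \left(69 - - \frac{8}{7}\right) = -10875 - \left(69 + \frac{8}{7}\right) = -10875 - \frac{491}{7} = - \frac{76616}{7}$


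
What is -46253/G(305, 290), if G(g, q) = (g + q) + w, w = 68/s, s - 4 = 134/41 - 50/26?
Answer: -131774797/1731399 ≈ -76.109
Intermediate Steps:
s = 2849/533 (s = 4 + (134/41 - 50/26) = 4 + (134*(1/41) - 50*1/26) = 4 + (134/41 - 25/13) = 4 + 717/533 = 2849/533 ≈ 5.3452)
w = 36244/2849 (w = 68/(2849/533) = 68*(533/2849) = 36244/2849 ≈ 12.722)
G(g, q) = 36244/2849 + g + q (G(g, q) = (g + q) + 36244/2849 = 36244/2849 + g + q)
-46253/G(305, 290) = -46253/(36244/2849 + 305 + 290) = -46253/1731399/2849 = -46253*2849/1731399 = -131774797/1731399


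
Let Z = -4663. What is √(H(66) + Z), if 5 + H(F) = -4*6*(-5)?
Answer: 2*I*√1137 ≈ 67.439*I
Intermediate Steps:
H(F) = 115 (H(F) = -5 - 4*6*(-5) = -5 - 24*(-5) = -5 + 120 = 115)
√(H(66) + Z) = √(115 - 4663) = √(-4548) = 2*I*√1137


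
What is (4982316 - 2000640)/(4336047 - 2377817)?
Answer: 1490838/979115 ≈ 1.5226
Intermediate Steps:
(4982316 - 2000640)/(4336047 - 2377817) = 2981676/1958230 = 2981676*(1/1958230) = 1490838/979115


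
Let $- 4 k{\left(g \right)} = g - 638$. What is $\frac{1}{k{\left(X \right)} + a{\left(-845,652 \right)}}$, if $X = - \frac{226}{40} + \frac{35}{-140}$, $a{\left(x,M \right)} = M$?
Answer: $\frac{40}{32519} \approx 0.00123$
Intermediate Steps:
$X = - \frac{59}{10}$ ($X = \left(-226\right) \frac{1}{40} + 35 \left(- \frac{1}{140}\right) = - \frac{113}{20} - \frac{1}{4} = - \frac{59}{10} \approx -5.9$)
$k{\left(g \right)} = \frac{319}{2} - \frac{g}{4}$ ($k{\left(g \right)} = - \frac{g - 638}{4} = - \frac{-638 + g}{4} = \frac{319}{2} - \frac{g}{4}$)
$\frac{1}{k{\left(X \right)} + a{\left(-845,652 \right)}} = \frac{1}{\left(\frac{319}{2} - - \frac{59}{40}\right) + 652} = \frac{1}{\left(\frac{319}{2} + \frac{59}{40}\right) + 652} = \frac{1}{\frac{6439}{40} + 652} = \frac{1}{\frac{32519}{40}} = \frac{40}{32519}$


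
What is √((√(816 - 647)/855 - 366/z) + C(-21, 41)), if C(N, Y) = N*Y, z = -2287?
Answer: 4*I*√22856873088835/651795 ≈ 29.34*I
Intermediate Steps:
√((√(816 - 647)/855 - 366/z) + C(-21, 41)) = √((√(816 - 647)/855 - 366/(-2287)) - 21*41) = √((√169*(1/855) - 366*(-1/2287)) - 861) = √((13*(1/855) + 366/2287) - 861) = √((13/855 + 366/2287) - 861) = √(342661/1955385 - 861) = √(-1683243824/1955385) = 4*I*√22856873088835/651795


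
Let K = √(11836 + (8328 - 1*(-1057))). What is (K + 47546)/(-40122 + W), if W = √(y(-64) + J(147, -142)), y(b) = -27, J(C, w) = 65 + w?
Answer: -(47546 + √21221)/(40122 - 2*I*√26) ≈ -1.1887 - 0.00030213*I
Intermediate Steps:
W = 2*I*√26 (W = √(-27 + (65 - 142)) = √(-27 - 77) = √(-104) = 2*I*√26 ≈ 10.198*I)
K = √21221 (K = √(11836 + (8328 + 1057)) = √(11836 + 9385) = √21221 ≈ 145.67)
(K + 47546)/(-40122 + W) = (√21221 + 47546)/(-40122 + 2*I*√26) = (47546 + √21221)/(-40122 + 2*I*√26)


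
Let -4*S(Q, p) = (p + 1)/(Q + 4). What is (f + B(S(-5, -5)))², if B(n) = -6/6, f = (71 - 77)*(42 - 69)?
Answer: 25921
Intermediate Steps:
S(Q, p) = -(1 + p)/(4*(4 + Q)) (S(Q, p) = -(p + 1)/(4*(Q + 4)) = -(1 + p)/(4*(4 + Q)))
f = 162 (f = -6*(-27) = 162)
B(n) = -1 (B(n) = -6*⅙ = -1)
(f + B(S(-5, -5)))² = (162 - 1)² = 161² = 25921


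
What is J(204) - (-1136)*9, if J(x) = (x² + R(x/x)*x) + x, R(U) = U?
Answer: 52248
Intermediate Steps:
J(x) = x² + 2*x (J(x) = (x² + (x/x)*x) + x = (x² + 1*x) + x = (x² + x) + x = (x + x²) + x = x² + 2*x)
J(204) - (-1136)*9 = 204*(2 + 204) - (-1136)*9 = 204*206 - 1*(-10224) = 42024 + 10224 = 52248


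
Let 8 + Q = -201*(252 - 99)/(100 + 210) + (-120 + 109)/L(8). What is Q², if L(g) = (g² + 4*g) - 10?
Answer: 511742791044/44422225 ≈ 11520.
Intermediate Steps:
L(g) = -10 + g² + 4*g
Q = -715362/6665 (Q = -8 + (-201*(252 - 99)/(100 + 210) + (-120 + 109)/(-10 + 8² + 4*8)) = -8 + (-201/(310/153) - 11/(-10 + 64 + 32)) = -8 + (-201/(310*(1/153)) - 11/86) = -8 + (-201/310/153 - 11*1/86) = -8 + (-201*153/310 - 11/86) = -8 + (-30753/310 - 11/86) = -8 - 662042/6665 = -715362/6665 ≈ -107.33)
Q² = (-715362/6665)² = 511742791044/44422225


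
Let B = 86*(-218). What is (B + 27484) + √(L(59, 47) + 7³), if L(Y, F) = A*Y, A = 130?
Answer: 8736 + √8013 ≈ 8825.5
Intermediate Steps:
L(Y, F) = 130*Y
B = -18748
(B + 27484) + √(L(59, 47) + 7³) = (-18748 + 27484) + √(130*59 + 7³) = 8736 + √(7670 + 343) = 8736 + √8013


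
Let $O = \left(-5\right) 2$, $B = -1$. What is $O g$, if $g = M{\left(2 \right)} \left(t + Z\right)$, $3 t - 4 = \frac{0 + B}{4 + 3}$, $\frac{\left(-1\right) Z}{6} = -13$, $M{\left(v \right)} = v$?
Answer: $- \frac{11100}{7} \approx -1585.7$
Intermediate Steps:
$Z = 78$ ($Z = \left(-6\right) \left(-13\right) = 78$)
$t = \frac{9}{7}$ ($t = \frac{4}{3} + \frac{\left(0 - 1\right) \frac{1}{4 + 3}}{3} = \frac{4}{3} + \frac{\left(-1\right) \frac{1}{7}}{3} = \frac{4}{3} + \frac{1}{3} \left(- \frac{1}{7}\right) = \frac{4}{3} - \frac{1}{21} = \frac{9}{7} \approx 1.2857$)
$g = \frac{1110}{7}$ ($g = 2 \left(\frac{9}{7} + 78\right) = 2 \cdot \frac{555}{7} = \frac{1110}{7} \approx 158.57$)
$O = -10$
$O g = \left(-10\right) \frac{1110}{7} = - \frac{11100}{7}$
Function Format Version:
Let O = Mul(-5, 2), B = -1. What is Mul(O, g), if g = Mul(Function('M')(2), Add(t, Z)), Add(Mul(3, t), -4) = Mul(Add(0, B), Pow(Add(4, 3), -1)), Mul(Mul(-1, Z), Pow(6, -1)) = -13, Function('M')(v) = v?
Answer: Rational(-11100, 7) ≈ -1585.7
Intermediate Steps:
Z = 78 (Z = Mul(-6, -13) = 78)
t = Rational(9, 7) (t = Add(Rational(4, 3), Mul(Rational(1, 3), Mul(Add(0, -1), Pow(Add(4, 3), -1)))) = Add(Rational(4, 3), Mul(Rational(1, 3), Mul(-1, Pow(7, -1)))) = Add(Rational(4, 3), Mul(Rational(1, 3), Mul(-1, Rational(1, 7)))) = Add(Rational(4, 3), Mul(Rational(1, 3), Rational(-1, 7))) = Add(Rational(4, 3), Rational(-1, 21)) = Rational(9, 7) ≈ 1.2857)
g = Rational(1110, 7) (g = Mul(2, Add(Rational(9, 7), 78)) = Mul(2, Rational(555, 7)) = Rational(1110, 7) ≈ 158.57)
O = -10
Mul(O, g) = Mul(-10, Rational(1110, 7)) = Rational(-11100, 7)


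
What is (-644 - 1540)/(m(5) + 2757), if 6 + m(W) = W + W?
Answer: -2184/2761 ≈ -0.79102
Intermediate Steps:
m(W) = -6 + 2*W (m(W) = -6 + (W + W) = -6 + 2*W)
(-644 - 1540)/(m(5) + 2757) = (-644 - 1540)/((-6 + 2*5) + 2757) = -2184/((-6 + 10) + 2757) = -2184/(4 + 2757) = -2184/2761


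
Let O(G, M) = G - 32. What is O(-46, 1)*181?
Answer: -14118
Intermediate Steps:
O(G, M) = -32 + G
O(-46, 1)*181 = (-32 - 46)*181 = -78*181 = -14118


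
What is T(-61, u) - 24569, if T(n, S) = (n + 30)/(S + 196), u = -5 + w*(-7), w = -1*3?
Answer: -5208659/212 ≈ -24569.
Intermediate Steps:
w = -3
u = 16 (u = -5 - 3*(-7) = -5 + 21 = 16)
T(n, S) = (30 + n)/(196 + S)
T(-61, u) - 24569 = (30 - 61)/(196 + 16) - 24569 = -31/212 - 24569 = -5208659/212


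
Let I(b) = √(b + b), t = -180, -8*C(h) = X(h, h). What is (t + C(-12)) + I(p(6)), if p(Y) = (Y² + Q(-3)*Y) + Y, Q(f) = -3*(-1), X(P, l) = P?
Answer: -357/2 + 2*√30 ≈ -167.55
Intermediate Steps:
C(h) = -h/8
Q(f) = 3
p(Y) = Y² + 4*Y (p(Y) = (Y² + 3*Y) + Y = Y² + 4*Y)
I(b) = √2*√b (I(b) = √(2*b) = √2*√b)
(t + C(-12)) + I(p(6)) = (-180 - ⅛*(-12)) + √2*√(6*(4 + 6)) = (-180 + 3/2) + √2*√(6*10) = -357/2 + √2*√60 = -357/2 + √2*(2*√15) = -357/2 + 2*√30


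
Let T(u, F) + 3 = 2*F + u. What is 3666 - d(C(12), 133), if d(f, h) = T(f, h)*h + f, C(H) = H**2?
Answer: -50609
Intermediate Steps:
T(u, F) = -3 + u + 2*F (T(u, F) = -3 + (2*F + u) = -3 + (u + 2*F) = -3 + u + 2*F)
d(f, h) = f + h*(-3 + f + 2*h) (d(f, h) = (-3 + f + 2*h)*h + f = h*(-3 + f + 2*h) + f = f + h*(-3 + f + 2*h))
3666 - d(C(12), 133) = 3666 - (12**2 + 133*(-3 + 12**2 + 2*133)) = 3666 - (144 + 133*(-3 + 144 + 266)) = 3666 - (144 + 133*407) = 3666 - (144 + 54131) = 3666 - 1*54275 = 3666 - 54275 = -50609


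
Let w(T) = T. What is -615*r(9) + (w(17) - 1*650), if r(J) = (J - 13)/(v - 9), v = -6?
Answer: -797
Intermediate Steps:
r(J) = 13/15 - J/15 (r(J) = (J - 13)/(-6 - 9) = (-13 + J)/(-15) = (-13 + J)*(-1/15) = 13/15 - J/15)
-615*r(9) + (w(17) - 1*650) = -615*(13/15 - 1/15*9) + (17 - 1*650) = -615*(13/15 - ⅗) + (17 - 650) = -615*4/15 - 633 = -164 - 633 = -797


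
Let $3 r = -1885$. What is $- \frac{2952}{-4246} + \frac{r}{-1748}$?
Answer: $\frac{11741999}{11133012} \approx 1.0547$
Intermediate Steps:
$r = - \frac{1885}{3}$ ($r = \frac{1}{3} \left(-1885\right) = - \frac{1885}{3} \approx -628.33$)
$- \frac{2952}{-4246} + \frac{r}{-1748} = - \frac{2952}{-4246} - \frac{1885}{3 \left(-1748\right)} = \left(-2952\right) \left(- \frac{1}{4246}\right) - - \frac{1885}{5244} = \frac{1476}{2123} + \frac{1885}{5244} = \frac{11741999}{11133012}$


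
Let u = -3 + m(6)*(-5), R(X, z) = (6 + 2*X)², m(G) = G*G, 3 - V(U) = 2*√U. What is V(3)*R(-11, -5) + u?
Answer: 585 - 512*√3 ≈ -301.81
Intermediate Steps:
V(U) = 3 - 2*√U
m(G) = G²
u = -183 (u = -3 + 6²*(-5) = -3 + 36*(-5) = -3 - 180 = -183)
V(3)*R(-11, -5) + u = (3 - 2*√3)*(4*(3 - 11)²) - 183 = (3 - 2*√3)*(4*(-8)²) - 183 = (3 - 2*√3)*(4*64) - 183 = (3 - 2*√3)*256 - 183 = (768 - 512*√3) - 183 = 585 - 512*√3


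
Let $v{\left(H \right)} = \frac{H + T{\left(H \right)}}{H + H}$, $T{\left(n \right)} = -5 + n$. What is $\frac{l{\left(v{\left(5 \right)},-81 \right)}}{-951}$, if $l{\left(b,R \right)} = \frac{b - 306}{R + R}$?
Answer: $- \frac{611}{308124} \approx -0.001983$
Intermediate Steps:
$v{\left(H \right)} = \frac{-5 + 2 H}{2 H}$ ($v{\left(H \right)} = \frac{H + \left(-5 + H\right)}{H + H} = \frac{-5 + 2 H}{2 H}$)
$l{\left(b,R \right)} = \frac{-306 + b}{2 R}$
$\frac{l{\left(v{\left(5 \right)},-81 \right)}}{-951} = \frac{\frac{1}{2} \frac{1}{-81} \left(-306 + \frac{- \frac{5}{2} + 5}{5}\right)}{-951} = \frac{1}{2} \left(- \frac{1}{81}\right) \left(-306 + \frac{1}{5} \cdot \frac{5}{2}\right) \left(- \frac{1}{951}\right) = \frac{1}{2} \left(- \frac{1}{81}\right) \left(-306 + \frac{1}{2}\right) \left(- \frac{1}{951}\right) = \frac{1}{2} \left(- \frac{1}{81}\right) \left(- \frac{611}{2}\right) \left(- \frac{1}{951}\right) = \frac{611}{324} \left(- \frac{1}{951}\right) = - \frac{611}{308124}$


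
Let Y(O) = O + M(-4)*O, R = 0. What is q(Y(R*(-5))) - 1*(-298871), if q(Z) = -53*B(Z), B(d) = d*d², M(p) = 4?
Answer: 298871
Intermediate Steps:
B(d) = d³
Y(O) = 5*O (Y(O) = O + 4*O = 5*O)
q(Z) = -53*Z³
q(Y(R*(-5))) - 1*(-298871) = -53*(5*(0*(-5)))³ - 1*(-298871) = -53*(5*0)³ + 298871 = -53*0³ + 298871 = -53*0 + 298871 = 0 + 298871 = 298871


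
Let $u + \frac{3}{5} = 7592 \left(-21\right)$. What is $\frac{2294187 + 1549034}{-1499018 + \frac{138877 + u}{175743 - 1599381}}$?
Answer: $- \frac{13678388644995}{5335147417321} \approx -2.5638$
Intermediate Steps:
$u = - \frac{797163}{5}$ ($u = - \frac{3}{5} + 7592 \left(-21\right) = - \frac{3}{5} - 159432 = - \frac{797163}{5} \approx -1.5943 \cdot 10^{5}$)
$\frac{2294187 + 1549034}{-1499018 + \frac{138877 + u}{175743 - 1599381}} = \frac{2294187 + 1549034}{-1499018 + \frac{138877 - \frac{797163}{5}}{175743 - 1599381}} = \frac{3843221}{-1499018 - \frac{102778}{5 \left(-1423638\right)}} = \frac{3843221}{-1499018 - - \frac{51389}{3559095}} = \frac{3843221}{-1499018 + \frac{51389}{3559095}} = \frac{3843221}{- \frac{5335147417321}{3559095}} = 3843221 \left(- \frac{3559095}{5335147417321}\right) = - \frac{13678388644995}{5335147417321}$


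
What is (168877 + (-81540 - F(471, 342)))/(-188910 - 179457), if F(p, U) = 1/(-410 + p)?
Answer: -1775852/7490129 ≈ -0.23709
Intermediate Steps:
(168877 + (-81540 - F(471, 342)))/(-188910 - 179457) = (168877 + (-81540 - 1/(-410 + 471)))/(-188910 - 179457) = (168877 + (-81540 - 1/61))/(-368367) = (168877 + (-81540 - 1*1/61))*(-1/368367) = (168877 + (-81540 - 1/61))*(-1/368367) = (168877 - 4973941/61)*(-1/368367) = (5327556/61)*(-1/368367) = -1775852/7490129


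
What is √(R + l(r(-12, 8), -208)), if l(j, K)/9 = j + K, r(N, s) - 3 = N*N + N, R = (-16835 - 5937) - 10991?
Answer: 2*I*√8605 ≈ 185.53*I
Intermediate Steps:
R = -33763 (R = -22772 - 10991 = -33763)
r(N, s) = 3 + N + N² (r(N, s) = 3 + (N*N + N) = 3 + (N² + N) = 3 + (N + N²) = 3 + N + N²)
l(j, K) = 9*K + 9*j (l(j, K) = 9*(j + K) = 9*(K + j) = 9*K + 9*j)
√(R + l(r(-12, 8), -208)) = √(-33763 + (9*(-208) + 9*(3 - 12 + (-12)²))) = √(-33763 + (-1872 + 9*(3 - 12 + 144))) = √(-33763 + (-1872 + 9*135)) = √(-33763 + (-1872 + 1215)) = √(-33763 - 657) = √(-34420) = 2*I*√8605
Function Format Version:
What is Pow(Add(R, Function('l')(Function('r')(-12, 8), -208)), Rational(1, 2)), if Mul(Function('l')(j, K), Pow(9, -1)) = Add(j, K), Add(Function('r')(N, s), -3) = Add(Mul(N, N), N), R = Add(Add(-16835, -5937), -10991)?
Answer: Mul(2, I, Pow(8605, Rational(1, 2))) ≈ Mul(185.53, I)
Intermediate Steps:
R = -33763 (R = Add(-22772, -10991) = -33763)
Function('r')(N, s) = Add(3, N, Pow(N, 2)) (Function('r')(N, s) = Add(3, Add(Mul(N, N), N)) = Add(3, Add(Pow(N, 2), N)) = Add(3, Add(N, Pow(N, 2))) = Add(3, N, Pow(N, 2)))
Function('l')(j, K) = Add(Mul(9, K), Mul(9, j)) (Function('l')(j, K) = Mul(9, Add(j, K)) = Mul(9, Add(K, j)) = Add(Mul(9, K), Mul(9, j)))
Pow(Add(R, Function('l')(Function('r')(-12, 8), -208)), Rational(1, 2)) = Pow(Add(-33763, Add(Mul(9, -208), Mul(9, Add(3, -12, Pow(-12, 2))))), Rational(1, 2)) = Pow(Add(-33763, Add(-1872, Mul(9, Add(3, -12, 144)))), Rational(1, 2)) = Pow(Add(-33763, Add(-1872, Mul(9, 135))), Rational(1, 2)) = Pow(Add(-33763, Add(-1872, 1215)), Rational(1, 2)) = Pow(Add(-33763, -657), Rational(1, 2)) = Pow(-34420, Rational(1, 2)) = Mul(2, I, Pow(8605, Rational(1, 2)))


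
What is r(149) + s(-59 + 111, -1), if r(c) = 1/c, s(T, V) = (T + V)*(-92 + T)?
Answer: -303959/149 ≈ -2040.0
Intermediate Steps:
s(T, V) = (-92 + T)*(T + V)
r(149) + s(-59 + 111, -1) = 1/149 + ((-59 + 111)**2 - 92*(-59 + 111) - 92*(-1) + (-59 + 111)*(-1)) = 1/149 + (52**2 - 92*52 + 92 + 52*(-1)) = 1/149 + (2704 - 4784 + 92 - 52) = 1/149 - 2040 = -303959/149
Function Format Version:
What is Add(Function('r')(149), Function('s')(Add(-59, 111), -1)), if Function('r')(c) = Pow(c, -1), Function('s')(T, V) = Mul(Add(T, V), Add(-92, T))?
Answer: Rational(-303959, 149) ≈ -2040.0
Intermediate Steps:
Function('s')(T, V) = Mul(Add(-92, T), Add(T, V))
Add(Function('r')(149), Function('s')(Add(-59, 111), -1)) = Add(Pow(149, -1), Add(Pow(Add(-59, 111), 2), Mul(-92, Add(-59, 111)), Mul(-92, -1), Mul(Add(-59, 111), -1))) = Add(Rational(1, 149), Add(Pow(52, 2), Mul(-92, 52), 92, Mul(52, -1))) = Add(Rational(1, 149), Add(2704, -4784, 92, -52)) = Add(Rational(1, 149), -2040) = Rational(-303959, 149)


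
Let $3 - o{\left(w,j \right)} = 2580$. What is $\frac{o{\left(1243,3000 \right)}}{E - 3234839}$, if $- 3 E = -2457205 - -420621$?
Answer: $\frac{7731}{7667933} \approx 0.0010082$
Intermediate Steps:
$E = \frac{2036584}{3}$ ($E = - \frac{-2457205 - -420621}{3} = - \frac{-2457205 + 420621}{3} = \left(- \frac{1}{3}\right) \left(-2036584\right) = \frac{2036584}{3} \approx 6.7886 \cdot 10^{5}$)
$o{\left(w,j \right)} = -2577$ ($o{\left(w,j \right)} = 3 - 2580 = -2577$)
$\frac{o{\left(1243,3000 \right)}}{E - 3234839} = - \frac{2577}{\frac{2036584}{3} - 3234839} = - \frac{2577}{- \frac{7667933}{3}} = \left(-2577\right) \left(- \frac{3}{7667933}\right) = \frac{7731}{7667933}$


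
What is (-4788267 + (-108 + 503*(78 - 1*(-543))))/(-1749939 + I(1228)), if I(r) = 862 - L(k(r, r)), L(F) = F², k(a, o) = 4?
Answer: 1492004/583031 ≈ 2.5590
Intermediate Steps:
I(r) = 846 (I(r) = 862 - 1*4² = 862 - 1*16 = 862 - 16 = 846)
(-4788267 + (-108 + 503*(78 - 1*(-543))))/(-1749939 + I(1228)) = (-4788267 + (-108 + 503*(78 - 1*(-543))))/(-1749939 + 846) = (-4788267 + (-108 + 503*(78 + 543)))/(-1749093) = (-4788267 + (-108 + 503*621))*(-1/1749093) = (-4788267 + (-108 + 312363))*(-1/1749093) = (-4788267 + 312255)*(-1/1749093) = -4476012*(-1/1749093) = 1492004/583031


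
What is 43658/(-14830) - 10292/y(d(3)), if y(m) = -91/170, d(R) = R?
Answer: 12971594161/674765 ≈ 19224.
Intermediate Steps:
y(m) = -91/170 (y(m) = -91*1/170 = -91/170)
43658/(-14830) - 10292/y(d(3)) = 43658/(-14830) - 10292/(-91/170) = 43658*(-1/14830) - 10292*(-170/91) = -21829/7415 + 1749640/91 = 12971594161/674765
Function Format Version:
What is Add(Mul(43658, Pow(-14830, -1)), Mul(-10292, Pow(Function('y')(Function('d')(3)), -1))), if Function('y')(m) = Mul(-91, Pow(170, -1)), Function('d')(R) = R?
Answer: Rational(12971594161, 674765) ≈ 19224.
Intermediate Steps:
Function('y')(m) = Rational(-91, 170) (Function('y')(m) = Mul(-91, Rational(1, 170)) = Rational(-91, 170))
Add(Mul(43658, Pow(-14830, -1)), Mul(-10292, Pow(Function('y')(Function('d')(3)), -1))) = Add(Mul(43658, Pow(-14830, -1)), Mul(-10292, Pow(Rational(-91, 170), -1))) = Add(Mul(43658, Rational(-1, 14830)), Mul(-10292, Rational(-170, 91))) = Add(Rational(-21829, 7415), Rational(1749640, 91)) = Rational(12971594161, 674765)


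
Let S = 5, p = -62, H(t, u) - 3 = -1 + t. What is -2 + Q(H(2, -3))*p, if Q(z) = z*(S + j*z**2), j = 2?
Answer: -9178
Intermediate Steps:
H(t, u) = 2 + t (H(t, u) = 3 + (-1 + t) = 2 + t)
Q(z) = z*(5 + 2*z**2)
-2 + Q(H(2, -3))*p = -2 + ((2 + 2)*(5 + 2*(2 + 2)**2))*(-62) = -2 + (4*(5 + 2*4**2))*(-62) = -2 + (4*(5 + 2*16))*(-62) = -2 + (4*(5 + 32))*(-62) = -2 + (4*37)*(-62) = -2 + 148*(-62) = -2 - 9176 = -9178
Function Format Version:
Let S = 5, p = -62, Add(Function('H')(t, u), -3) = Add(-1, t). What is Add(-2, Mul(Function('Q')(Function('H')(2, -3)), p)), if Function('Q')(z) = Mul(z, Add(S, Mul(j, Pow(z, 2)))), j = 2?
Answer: -9178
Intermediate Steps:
Function('H')(t, u) = Add(2, t) (Function('H')(t, u) = Add(3, Add(-1, t)) = Add(2, t))
Function('Q')(z) = Mul(z, Add(5, Mul(2, Pow(z, 2))))
Add(-2, Mul(Function('Q')(Function('H')(2, -3)), p)) = Add(-2, Mul(Mul(Add(2, 2), Add(5, Mul(2, Pow(Add(2, 2), 2)))), -62)) = Add(-2, Mul(Mul(4, Add(5, Mul(2, Pow(4, 2)))), -62)) = Add(-2, Mul(Mul(4, Add(5, Mul(2, 16))), -62)) = Add(-2, Mul(Mul(4, Add(5, 32)), -62)) = Add(-2, Mul(Mul(4, 37), -62)) = Add(-2, Mul(148, -62)) = Add(-2, -9176) = -9178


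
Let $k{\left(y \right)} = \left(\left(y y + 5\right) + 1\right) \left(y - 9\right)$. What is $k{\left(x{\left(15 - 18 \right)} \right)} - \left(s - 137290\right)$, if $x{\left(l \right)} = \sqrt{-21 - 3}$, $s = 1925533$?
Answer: $-1788081 - 36 i \sqrt{6} \approx -1.7881 \cdot 10^{6} - 88.182 i$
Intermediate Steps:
$x{\left(l \right)} = 2 i \sqrt{6}$ ($x{\left(l \right)} = \sqrt{-24} = 2 i \sqrt{6}$)
$k{\left(y \right)} = \left(-9 + y\right) \left(6 + y^{2}\right)$ ($k{\left(y \right)} = \left(\left(y^{2} + 5\right) + 1\right) \left(-9 + y\right) = \left(\left(5 + y^{2}\right) + 1\right) \left(-9 + y\right) = \left(6 + y^{2}\right) \left(-9 + y\right) = \left(-9 + y\right) \left(6 + y^{2}\right)$)
$k{\left(x{\left(15 - 18 \right)} \right)} - \left(s - 137290\right) = \left(-54 + \left(2 i \sqrt{6}\right)^{3} - 9 \left(2 i \sqrt{6}\right)^{2} + 6 \cdot 2 i \sqrt{6}\right) - \left(1925533 - 137290\right) = \left(-54 - 48 i \sqrt{6} - -216 + 12 i \sqrt{6}\right) - 1788243 = \left(-54 - 48 i \sqrt{6} + 216 + 12 i \sqrt{6}\right) - 1788243 = \left(162 - 36 i \sqrt{6}\right) - 1788243 = -1788081 - 36 i \sqrt{6}$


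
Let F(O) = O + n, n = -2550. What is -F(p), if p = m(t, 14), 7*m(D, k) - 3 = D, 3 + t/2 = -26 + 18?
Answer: 17869/7 ≈ 2552.7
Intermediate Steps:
t = -22 (t = -6 + 2*(-26 + 18) = -6 + 2*(-8) = -6 - 16 = -22)
m(D, k) = 3/7 + D/7
p = -19/7 (p = 3/7 + (⅐)*(-22) = 3/7 - 22/7 = -19/7 ≈ -2.7143)
F(O) = -2550 + O (F(O) = O - 2550 = -2550 + O)
-F(p) = -(-2550 - 19/7) = -1*(-17869/7) = 17869/7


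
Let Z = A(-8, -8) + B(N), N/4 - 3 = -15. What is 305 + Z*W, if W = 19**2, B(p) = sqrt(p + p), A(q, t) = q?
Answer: -2583 + 1444*I*sqrt(6) ≈ -2583.0 + 3537.1*I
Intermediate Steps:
N = -48 (N = 12 + 4*(-15) = 12 - 60 = -48)
B(p) = sqrt(2)*sqrt(p) (B(p) = sqrt(2*p) = sqrt(2)*sqrt(p))
W = 361
Z = -8 + 4*I*sqrt(6) (Z = -8 + sqrt(2)*sqrt(-48) = -8 + sqrt(2)*(4*I*sqrt(3)) = -8 + 4*I*sqrt(6) ≈ -8.0 + 9.798*I)
305 + Z*W = 305 + (-8 + 4*I*sqrt(6))*361 = 305 + (-2888 + 1444*I*sqrt(6)) = -2583 + 1444*I*sqrt(6)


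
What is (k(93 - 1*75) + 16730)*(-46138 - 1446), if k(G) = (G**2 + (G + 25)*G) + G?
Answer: -849184064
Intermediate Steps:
k(G) = G + G**2 + G*(25 + G) (k(G) = (G**2 + (25 + G)*G) + G = (G**2 + G*(25 + G)) + G = G + G**2 + G*(25 + G))
(k(93 - 1*75) + 16730)*(-46138 - 1446) = (2*(93 - 1*75)*(13 + (93 - 1*75)) + 16730)*(-46138 - 1446) = (2*(93 - 75)*(13 + (93 - 75)) + 16730)*(-47584) = (2*18*(13 + 18) + 16730)*(-47584) = (2*18*31 + 16730)*(-47584) = (1116 + 16730)*(-47584) = 17846*(-47584) = -849184064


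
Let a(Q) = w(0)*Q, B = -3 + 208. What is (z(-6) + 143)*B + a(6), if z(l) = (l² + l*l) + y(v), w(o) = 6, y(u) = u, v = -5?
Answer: 43086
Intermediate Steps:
B = 205
z(l) = -5 + 2*l² (z(l) = (l² + l*l) - 5 = (l² + l²) - 5 = 2*l² - 5 = -5 + 2*l²)
a(Q) = 6*Q
(z(-6) + 143)*B + a(6) = ((-5 + 2*(-6)²) + 143)*205 + 6*6 = ((-5 + 2*36) + 143)*205 + 36 = ((-5 + 72) + 143)*205 + 36 = (67 + 143)*205 + 36 = 210*205 + 36 = 43050 + 36 = 43086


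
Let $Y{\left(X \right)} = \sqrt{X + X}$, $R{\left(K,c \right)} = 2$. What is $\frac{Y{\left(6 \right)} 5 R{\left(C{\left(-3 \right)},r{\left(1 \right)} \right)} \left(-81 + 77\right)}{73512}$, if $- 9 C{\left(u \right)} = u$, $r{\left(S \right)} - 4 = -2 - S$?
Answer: $- \frac{10 \sqrt{3}}{9189} \approx -0.0018849$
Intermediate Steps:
$r{\left(S \right)} = 2 - S$ ($r{\left(S \right)} = 4 - \left(2 + S\right) = 2 - S$)
$C{\left(u \right)} = - \frac{u}{9}$
$Y{\left(X \right)} = \sqrt{2} \sqrt{X}$ ($Y{\left(X \right)} = \sqrt{2 X} = \sqrt{2} \sqrt{X}$)
$\frac{Y{\left(6 \right)} 5 R{\left(C{\left(-3 \right)},r{\left(1 \right)} \right)} \left(-81 + 77\right)}{73512} = \frac{\sqrt{2} \sqrt{6} \cdot 5 \cdot 2 \left(-81 + 77\right)}{73512} = 2 \sqrt{3} \cdot 5 \cdot 2 \left(-4\right) \frac{1}{73512} = 10 \sqrt{3} \cdot 2 \left(-4\right) \frac{1}{73512} = 20 \sqrt{3} \left(-4\right) \frac{1}{73512} = - 80 \sqrt{3} \cdot \frac{1}{73512} = - \frac{10 \sqrt{3}}{9189}$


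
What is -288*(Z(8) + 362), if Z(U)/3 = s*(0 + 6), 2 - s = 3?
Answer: -99072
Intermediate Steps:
s = -1 (s = 2 - 1*3 = 2 - 3 = -1)
Z(U) = -18 (Z(U) = 3*(-(0 + 6)) = 3*(-1*6) = 3*(-6) = -18)
-288*(Z(8) + 362) = -288*(-18 + 362) = -288*344 = -99072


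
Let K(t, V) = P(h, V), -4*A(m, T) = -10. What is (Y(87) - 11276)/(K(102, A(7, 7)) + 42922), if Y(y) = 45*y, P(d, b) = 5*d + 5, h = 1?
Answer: -7361/42932 ≈ -0.17146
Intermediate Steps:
P(d, b) = 5 + 5*d
A(m, T) = 5/2 (A(m, T) = -¼*(-10) = 5/2)
K(t, V) = 10 (K(t, V) = 5 + 5*1 = 5 + 5 = 10)
(Y(87) - 11276)/(K(102, A(7, 7)) + 42922) = (45*87 - 11276)/(10 + 42922) = (3915 - 11276)/42932 = -7361*1/42932 = -7361/42932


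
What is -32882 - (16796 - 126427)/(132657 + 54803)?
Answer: -6163950089/187460 ≈ -32881.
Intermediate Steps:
-32882 - (16796 - 126427)/(132657 + 54803) = -32882 - (-109631)/187460 = -32882 - 1*(-109631/187460) = -32882 + 109631/187460 = -6163950089/187460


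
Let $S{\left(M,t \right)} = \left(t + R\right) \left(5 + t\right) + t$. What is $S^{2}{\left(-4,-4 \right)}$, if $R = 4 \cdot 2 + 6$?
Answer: $36$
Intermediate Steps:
$R = 14$ ($R = 8 + 6 = 14$)
$S{\left(M,t \right)} = t + \left(5 + t\right) \left(14 + t\right)$ ($S{\left(M,t \right)} = \left(t + 14\right) \left(5 + t\right) + t = \left(14 + t\right) \left(5 + t\right) + t = \left(5 + t\right) \left(14 + t\right) + t = t + \left(5 + t\right) \left(14 + t\right)$)
$S^{2}{\left(-4,-4 \right)} = \left(70 + \left(-4\right)^{2} + 20 \left(-4\right)\right)^{2} = \left(70 + 16 - 80\right)^{2} = 6^{2} = 36$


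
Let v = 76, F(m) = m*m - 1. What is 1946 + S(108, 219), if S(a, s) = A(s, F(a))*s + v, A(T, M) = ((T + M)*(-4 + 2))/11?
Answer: -5182074/11 ≈ -4.7110e+5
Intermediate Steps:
F(m) = -1 + m² (F(m) = m² - 1 = -1 + m²)
A(T, M) = -2*M/11 - 2*T/11 (A(T, M) = ((M + T)*(-2))*(1/11) = (-2*M - 2*T)*(1/11) = -2*M/11 - 2*T/11)
S(a, s) = 76 + s*(2/11 - 2*s/11 - 2*a²/11) (S(a, s) = (-2*(-1 + a²)/11 - 2*s/11)*s + 76 = ((2/11 - 2*a²/11) - 2*s/11)*s + 76 = (2/11 - 2*s/11 - 2*a²/11)*s + 76 = s*(2/11 - 2*s/11 - 2*a²/11) + 76 = 76 + s*(2/11 - 2*s/11 - 2*a²/11))
1946 + S(108, 219) = 1946 + (76 - 2/11*219*(-1 + 219 + 108²)) = 1946 + (76 - 2/11*219*(-1 + 219 + 11664)) = 1946 + (76 - 2/11*219*11882) = 1946 + (76 - 5204316/11) = 1946 - 5203480/11 = -5182074/11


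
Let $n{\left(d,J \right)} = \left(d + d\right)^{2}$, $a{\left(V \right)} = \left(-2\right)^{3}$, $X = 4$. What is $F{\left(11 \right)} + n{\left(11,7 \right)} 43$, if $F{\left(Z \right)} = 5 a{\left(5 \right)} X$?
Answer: $20652$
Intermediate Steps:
$a{\left(V \right)} = -8$
$n{\left(d,J \right)} = 4 d^{2}$ ($n{\left(d,J \right)} = \left(2 d\right)^{2} = 4 d^{2}$)
$F{\left(Z \right)} = -160$ ($F{\left(Z \right)} = 5 \left(-8\right) 4 = \left(-40\right) 4 = -160$)
$F{\left(11 \right)} + n{\left(11,7 \right)} 43 = -160 + 4 \cdot 11^{2} \cdot 43 = -160 + 4 \cdot 121 \cdot 43 = -160 + 484 \cdot 43 = -160 + 20812 = 20652$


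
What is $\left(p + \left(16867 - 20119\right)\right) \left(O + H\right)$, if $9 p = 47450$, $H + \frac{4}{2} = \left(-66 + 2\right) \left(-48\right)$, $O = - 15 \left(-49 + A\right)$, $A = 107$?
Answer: $\frac{40000400}{9} \approx 4.4445 \cdot 10^{6}$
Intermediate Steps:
$O = -870$ ($O = - 15 \left(-49 + 107\right) = \left(-15\right) 58 = -870$)
$H = 3070$ ($H = -2 + \left(-66 + 2\right) \left(-48\right) = -2 - -3072 = -2 + 3072 = 3070$)
$p = \frac{47450}{9}$ ($p = \frac{1}{9} \cdot 47450 = \frac{47450}{9} \approx 5272.2$)
$\left(p + \left(16867 - 20119\right)\right) \left(O + H\right) = \left(\frac{47450}{9} + \left(16867 - 20119\right)\right) \left(-870 + 3070\right) = \left(\frac{47450}{9} - 3252\right) 2200 = \frac{18182}{9} \cdot 2200 = \frac{40000400}{9}$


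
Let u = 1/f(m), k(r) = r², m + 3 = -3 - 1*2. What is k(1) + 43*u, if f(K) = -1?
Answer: -42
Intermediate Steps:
m = -8 (m = -3 + (-3 - 1*2) = -3 + (-3 - 2) = -3 - 5 = -8)
u = -1 (u = 1/(-1) = -1)
k(1) + 43*u = 1² + 43*(-1) = 1 - 43 = -42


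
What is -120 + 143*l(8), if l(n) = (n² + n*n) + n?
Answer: 19328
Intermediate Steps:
l(n) = n + 2*n² (l(n) = (n² + n²) + n = 2*n² + n = n + 2*n²)
-120 + 143*l(8) = -120 + 143*(8*(1 + 2*8)) = -120 + 143*(8*(1 + 16)) = -120 + 143*(8*17) = -120 + 143*136 = -120 + 19448 = 19328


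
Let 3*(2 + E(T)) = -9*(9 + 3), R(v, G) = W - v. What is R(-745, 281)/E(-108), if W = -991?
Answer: 123/19 ≈ 6.4737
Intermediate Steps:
R(v, G) = -991 - v
E(T) = -38 (E(T) = -2 + (-9*(9 + 3))/3 = -2 + (-9*12)/3 = -2 + (⅓)*(-108) = -2 - 36 = -38)
R(-745, 281)/E(-108) = (-991 - 1*(-745))/(-38) = (-991 + 745)*(-1/38) = -246*(-1/38) = 123/19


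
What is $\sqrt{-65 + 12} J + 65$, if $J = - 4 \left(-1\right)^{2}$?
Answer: $65 - 4 i \sqrt{53} \approx 65.0 - 29.12 i$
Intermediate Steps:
$J = -4$ ($J = \left(-4\right) 1 = -4$)
$\sqrt{-65 + 12} J + 65 = \sqrt{-65 + 12} \left(-4\right) + 65 = \sqrt{-53} \left(-4\right) + 65 = i \sqrt{53} \left(-4\right) + 65 = - 4 i \sqrt{53} + 65 = 65 - 4 i \sqrt{53}$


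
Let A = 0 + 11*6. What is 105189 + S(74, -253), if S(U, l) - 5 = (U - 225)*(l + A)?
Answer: 133431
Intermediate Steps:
A = 66 (A = 0 + 66 = 66)
S(U, l) = 5 + (-225 + U)*(66 + l) (S(U, l) = 5 + (U - 225)*(l + 66) = 5 + (-225 + U)*(66 + l))
105189 + S(74, -253) = 105189 + (-14845 - 225*(-253) + 66*74 + 74*(-253)) = 105189 + (-14845 + 56925 + 4884 - 18722) = 105189 + 28242 = 133431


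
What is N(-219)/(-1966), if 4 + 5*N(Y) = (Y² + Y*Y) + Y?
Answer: -95699/9830 ≈ -9.7354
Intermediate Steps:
N(Y) = -⅘ + Y/5 + 2*Y²/5 (N(Y) = -⅘ + ((Y² + Y*Y) + Y)/5 = -⅘ + ((Y² + Y²) + Y)/5 = -⅘ + (2*Y² + Y)/5 = -⅘ + (Y + 2*Y²)/5 = -⅘ + (Y/5 + 2*Y²/5) = -⅘ + Y/5 + 2*Y²/5)
N(-219)/(-1966) = (-⅘ + (⅕)*(-219) + (⅖)*(-219)²)/(-1966) = (-⅘ - 219/5 + (⅖)*47961)*(-1/1966) = (-⅘ - 219/5 + 95922/5)*(-1/1966) = (95699/5)*(-1/1966) = -95699/9830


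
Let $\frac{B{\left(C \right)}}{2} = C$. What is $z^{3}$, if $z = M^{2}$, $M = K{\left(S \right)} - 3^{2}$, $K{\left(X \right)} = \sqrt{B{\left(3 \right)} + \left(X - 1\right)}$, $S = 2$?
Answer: $\left(9 - \sqrt{7}\right)^{6} \approx 65824.0$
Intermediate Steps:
$B{\left(C \right)} = 2 C$
$K{\left(X \right)} = \sqrt{5 + X}$ ($K{\left(X \right)} = \sqrt{2 \cdot 3 + \left(X - 1\right)} = \sqrt{6 + \left(-1 + X\right)} = \sqrt{5 + X}$)
$M = -9 + \sqrt{7}$ ($M = \sqrt{5 + 2} - 3^{2} = \sqrt{7} - 9 = -9 + \sqrt{7} \approx -6.3542$)
$z = \left(-9 + \sqrt{7}\right)^{2} \approx 40.376$
$z^{3} = \left(\left(9 - \sqrt{7}\right)^{2}\right)^{3} = \left(9 - \sqrt{7}\right)^{6}$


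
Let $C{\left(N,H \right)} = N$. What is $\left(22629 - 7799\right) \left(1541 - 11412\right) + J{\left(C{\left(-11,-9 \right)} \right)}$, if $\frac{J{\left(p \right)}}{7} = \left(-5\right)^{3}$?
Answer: $-146387805$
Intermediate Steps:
$J{\left(p \right)} = -875$ ($J{\left(p \right)} = 7 \left(-5\right)^{3} = 7 \left(-125\right) = -875$)
$\left(22629 - 7799\right) \left(1541 - 11412\right) + J{\left(C{\left(-11,-9 \right)} \right)} = \left(22629 - 7799\right) \left(1541 - 11412\right) - 875 = 14830 \left(-9871\right) - 875 = -146386930 - 875 = -146387805$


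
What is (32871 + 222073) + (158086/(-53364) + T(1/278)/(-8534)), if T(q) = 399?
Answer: 14512782826598/56926047 ≈ 2.5494e+5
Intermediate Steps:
(32871 + 222073) + (158086/(-53364) + T(1/278)/(-8534)) = (32871 + 222073) + (158086/(-53364) + 399/(-8534)) = 254944 + (158086*(-1/53364) + 399*(-1/8534)) = 254944 + (-79043/26682 - 399/8534) = 254944 - 171299770/56926047 = 14512782826598/56926047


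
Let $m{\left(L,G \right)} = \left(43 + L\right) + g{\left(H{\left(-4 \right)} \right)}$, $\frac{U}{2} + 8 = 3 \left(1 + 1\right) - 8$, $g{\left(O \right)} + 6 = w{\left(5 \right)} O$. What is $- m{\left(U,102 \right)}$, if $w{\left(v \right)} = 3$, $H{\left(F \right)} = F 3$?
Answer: $19$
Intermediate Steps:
$H{\left(F \right)} = 3 F$
$g{\left(O \right)} = -6 + 3 O$
$U = -20$ ($U = -16 + 2 \left(3 \left(1 + 1\right) - 8\right) = -16 + 2 \left(3 \cdot 2 - 8\right) = -16 + 2 \left(6 - 8\right) = -16 + 2 \left(-2\right) = -16 - 4 = -20$)
$m{\left(L,G \right)} = 1 + L$ ($m{\left(L,G \right)} = \left(43 + L\right) + \left(-6 + 3 \cdot 3 \left(-4\right)\right) = \left(43 + L\right) + \left(-6 + 3 \left(-12\right)\right) = \left(43 + L\right) - 42 = 1 + L$)
$- m{\left(U,102 \right)} = - (1 - 20) = \left(-1\right) \left(-19\right) = 19$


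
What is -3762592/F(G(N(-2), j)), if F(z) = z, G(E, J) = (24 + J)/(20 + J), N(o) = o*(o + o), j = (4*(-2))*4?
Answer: -5643888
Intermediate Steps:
j = -32 (j = -8*4 = -32)
N(o) = 2*o² (N(o) = o*(2*o) = 2*o²)
G(E, J) = (24 + J)/(20 + J)
-3762592/F(G(N(-2), j)) = -3762592*(20 - 32)/(24 - 32) = -3762592/(-8/(-12)) = -3762592/((-1/12*(-8))) = -3762592/⅔ = -3762592*3/2 = -5643888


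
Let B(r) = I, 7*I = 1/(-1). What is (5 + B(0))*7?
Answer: 34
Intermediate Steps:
I = -⅐ (I = (⅐)/(-1) = (⅐)*(-1) = -⅐ ≈ -0.14286)
B(r) = -⅐
(5 + B(0))*7 = (5 - ⅐)*7 = (34/7)*7 = 34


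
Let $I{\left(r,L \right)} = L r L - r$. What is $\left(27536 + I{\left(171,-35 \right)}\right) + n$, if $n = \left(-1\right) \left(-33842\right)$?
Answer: $270682$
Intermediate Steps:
$n = 33842$
$I{\left(r,L \right)} = - r + r L^{2}$ ($I{\left(r,L \right)} = r L^{2} - r = - r + r L^{2}$)
$\left(27536 + I{\left(171,-35 \right)}\right) + n = \left(27536 + 171 \left(-1 + \left(-35\right)^{2}\right)\right) + 33842 = \left(27536 + 171 \left(-1 + 1225\right)\right) + 33842 = \left(27536 + 171 \cdot 1224\right) + 33842 = \left(27536 + 209304\right) + 33842 = 236840 + 33842 = 270682$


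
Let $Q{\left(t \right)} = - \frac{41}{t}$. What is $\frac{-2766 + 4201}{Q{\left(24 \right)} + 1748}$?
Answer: $\frac{34440}{41911} \approx 0.82174$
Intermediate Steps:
$\frac{-2766 + 4201}{Q{\left(24 \right)} + 1748} = \frac{-2766 + 4201}{- \frac{41}{24} + 1748} = \frac{1435}{\left(-41\right) \frac{1}{24} + 1748} = \frac{1435}{- \frac{41}{24} + 1748} = \frac{1435}{\frac{41911}{24}} = 1435 \cdot \frac{24}{41911} = \frac{34440}{41911}$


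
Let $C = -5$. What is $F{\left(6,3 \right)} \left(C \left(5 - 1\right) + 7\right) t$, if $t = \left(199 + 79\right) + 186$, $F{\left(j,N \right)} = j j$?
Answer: $-217152$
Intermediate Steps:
$F{\left(j,N \right)} = j^{2}$
$t = 464$ ($t = 278 + 186 = 464$)
$F{\left(6,3 \right)} \left(C \left(5 - 1\right) + 7\right) t = 6^{2} \left(- 5 \left(5 - 1\right) + 7\right) 464 = 36 \left(\left(-5\right) 4 + 7\right) 464 = 36 \left(-20 + 7\right) 464 = 36 \left(-13\right) 464 = \left(-468\right) 464 = -217152$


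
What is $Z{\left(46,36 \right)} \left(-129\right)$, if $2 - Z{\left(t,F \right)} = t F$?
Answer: $213366$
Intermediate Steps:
$Z{\left(t,F \right)} = 2 - F t$ ($Z{\left(t,F \right)} = 2 - t F = 2 - F t$)
$Z{\left(46,36 \right)} \left(-129\right) = \left(2 - 36 \cdot 46\right) \left(-129\right) = \left(2 - 1656\right) \left(-129\right) = \left(-1654\right) \left(-129\right) = 213366$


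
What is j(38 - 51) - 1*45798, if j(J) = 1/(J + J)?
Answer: -1190749/26 ≈ -45798.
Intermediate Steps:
j(J) = 1/(2*J)
j(38 - 51) - 1*45798 = 1/(2*(38 - 51)) - 1*45798 = (½)/(-13) - 45798 = (½)*(-1/13) - 45798 = -1/26 - 45798 = -1190749/26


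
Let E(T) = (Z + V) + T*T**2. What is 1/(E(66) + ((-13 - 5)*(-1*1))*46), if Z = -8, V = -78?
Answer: 1/288238 ≈ 3.4694e-6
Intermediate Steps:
E(T) = -86 + T**3 (E(T) = (-8 - 78) + T*T**2 = -86 + T**3)
1/(E(66) + ((-13 - 5)*(-1*1))*46) = 1/((-86 + 66**3) + ((-13 - 5)*(-1*1))*46) = 1/((-86 + 287496) - 18*(-1)*46) = 1/(287410 + 18*46) = 1/(287410 + 828) = 1/288238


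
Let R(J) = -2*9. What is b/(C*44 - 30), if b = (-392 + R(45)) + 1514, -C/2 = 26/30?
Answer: -8280/797 ≈ -10.389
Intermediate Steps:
R(J) = -18
C = -26/15 (C = -52/30 = -2*13/15 = -26/15 ≈ -1.7333)
b = 1104 (b = (-392 - 18) + 1514 = -410 + 1514 = 1104)
b/(C*44 - 30) = 1104/(-26/15*44 - 30) = 1104/(-1144/15 - 30) = 1104/(-1594/15) = 1104*(-15/1594) = -8280/797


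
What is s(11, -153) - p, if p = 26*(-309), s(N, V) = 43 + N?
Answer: 8088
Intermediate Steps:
p = -8034
s(11, -153) - p = (43 + 11) - 1*(-8034) = 54 + 8034 = 8088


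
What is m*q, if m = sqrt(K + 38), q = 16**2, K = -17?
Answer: 256*sqrt(21) ≈ 1173.1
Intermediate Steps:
q = 256
m = sqrt(21) (m = sqrt(-17 + 38) = sqrt(21) ≈ 4.5826)
m*q = sqrt(21)*256 = 256*sqrt(21)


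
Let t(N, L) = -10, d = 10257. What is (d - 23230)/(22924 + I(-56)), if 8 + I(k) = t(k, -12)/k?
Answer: -363244/641653 ≈ -0.56611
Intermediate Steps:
I(k) = -8 - 10/k
(d - 23230)/(22924 + I(-56)) = (10257 - 23230)/(22924 + (-8 - 10/(-56))) = -12973/(22924 + (-8 - 10*(-1/56))) = -12973/(22924 + (-8 + 5/28)) = -12973/(22924 - 219/28) = -12973/641653/28 = -12973*28/641653 = -363244/641653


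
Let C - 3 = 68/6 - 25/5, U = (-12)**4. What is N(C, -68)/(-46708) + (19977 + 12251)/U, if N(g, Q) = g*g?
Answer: 93968693/60533568 ≈ 1.5523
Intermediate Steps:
U = 20736
C = 28/3 (C = 3 + (68/6 - 25/5) = 3 + (68*(1/6) - 25*1/5) = 3 + (34/3 - 5) = 3 + 19/3 = 28/3 ≈ 9.3333)
N(g, Q) = g**2
N(C, -68)/(-46708) + (19977 + 12251)/U = (28/3)**2/(-46708) + (19977 + 12251)/20736 = (784/9)*(-1/46708) + 32228*(1/20736) = -196/105093 + 8057/5184 = 93968693/60533568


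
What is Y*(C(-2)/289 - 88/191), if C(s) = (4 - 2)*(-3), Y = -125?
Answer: 3322250/55199 ≈ 60.187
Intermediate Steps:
C(s) = -6 (C(s) = 2*(-3) = -6)
Y*(C(-2)/289 - 88/191) = -125*(-6/289 - 88/191) = -125*(-26578/55199) = 3322250/55199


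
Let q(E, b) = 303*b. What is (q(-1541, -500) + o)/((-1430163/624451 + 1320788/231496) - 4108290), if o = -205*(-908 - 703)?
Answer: -1292022448447674/29694265851315815 ≈ -0.043511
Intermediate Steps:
o = 330255 (o = -205*(-1611) = 330255)
(q(-1541, -500) + o)/((-1430163/624451 + 1320788/231496) - 4108290) = (303*(-500) + 330255)/((-1430163/624451 + 1320788/231496) - 4108290) = (-151500 + 330255)/((-1430163*1/624451 + 1320788*(1/231496)) - 4108290) = 178755/((-1430163/624451 + 330197/57874) - 4108290) = 178755/(123422593385/36139477174 - 4108290) = 178755/(-148471329256579075/36139477174) = 178755*(-36139477174/148471329256579075) = -1292022448447674/29694265851315815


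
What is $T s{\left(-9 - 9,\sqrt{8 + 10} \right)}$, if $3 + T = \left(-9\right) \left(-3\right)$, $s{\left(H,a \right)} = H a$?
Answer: $- 1296 \sqrt{2} \approx -1832.8$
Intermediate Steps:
$T = 24$ ($T = -3 - -27 = -3 + 27 = 24$)
$T s{\left(-9 - 9,\sqrt{8 + 10} \right)} = 24 \left(-9 - 9\right) \sqrt{8 + 10} = 24 \left(-9 - 9\right) \sqrt{18} = 24 \left(- 18 \cdot 3 \sqrt{2}\right) = 24 \left(- 54 \sqrt{2}\right) = - 1296 \sqrt{2}$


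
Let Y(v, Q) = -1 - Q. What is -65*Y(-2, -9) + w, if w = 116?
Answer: -404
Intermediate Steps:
-65*Y(-2, -9) + w = -65*(-1 - 1*(-9)) + 116 = -65*(-1 + 9) + 116 = -65*8 + 116 = -520 + 116 = -404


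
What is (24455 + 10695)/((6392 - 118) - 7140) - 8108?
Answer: -3528339/433 ≈ -8148.6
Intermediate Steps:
(24455 + 10695)/((6392 - 118) - 7140) - 8108 = 35150/(6274 - 7140) - 8108 = 35150/(-866) - 8108 = 35150*(-1/866) - 8108 = -17575/433 - 8108 = -3528339/433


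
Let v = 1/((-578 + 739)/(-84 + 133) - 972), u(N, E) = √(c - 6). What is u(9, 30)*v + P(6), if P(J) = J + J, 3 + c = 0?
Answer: 12 - 21*I/6781 ≈ 12.0 - 0.0030969*I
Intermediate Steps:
c = -3 (c = -3 + 0 = -3)
P(J) = 2*J
u(N, E) = 3*I (u(N, E) = √(-3 - 6) = √(-9) = 3*I)
v = -7/6781 (v = 1/(161/49 - 972) = 1/(161*(1/49) - 972) = 1/(23/7 - 972) = 1/(-6781/7) = -7/6781 ≈ -0.0010323)
u(9, 30)*v + P(6) = (3*I)*(-7/6781) + 2*6 = -21*I/6781 + 12 = 12 - 21*I/6781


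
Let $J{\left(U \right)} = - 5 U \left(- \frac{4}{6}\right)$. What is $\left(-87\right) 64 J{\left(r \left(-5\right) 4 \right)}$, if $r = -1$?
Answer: $-371200$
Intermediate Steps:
$J{\left(U \right)} = \frac{10 U}{3}$ ($J{\left(U \right)} = - 5 U \left(\left(-4\right) \frac{1}{6}\right) = - 5 U \left(- \frac{2}{3}\right) = \frac{10 U}{3}$)
$\left(-87\right) 64 J{\left(r \left(-5\right) 4 \right)} = \left(-87\right) 64 \frac{10 \left(-1\right) \left(-5\right) 4}{3} = - 5568 \frac{10 \cdot 5 \cdot 4}{3} = - 5568 \cdot \frac{10}{3} \cdot 20 = \left(-5568\right) \frac{200}{3} = -371200$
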